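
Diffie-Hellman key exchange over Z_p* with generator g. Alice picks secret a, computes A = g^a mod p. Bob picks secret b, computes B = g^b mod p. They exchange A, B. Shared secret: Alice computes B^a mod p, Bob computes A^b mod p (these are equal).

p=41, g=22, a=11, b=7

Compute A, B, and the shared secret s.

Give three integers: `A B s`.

A = 22^11 mod 41  (bits of 11 = 1011)
  bit 0 = 1: r = r^2 * 22 mod 41 = 1^2 * 22 = 1*22 = 22
  bit 1 = 0: r = r^2 mod 41 = 22^2 = 33
  bit 2 = 1: r = r^2 * 22 mod 41 = 33^2 * 22 = 23*22 = 14
  bit 3 = 1: r = r^2 * 22 mod 41 = 14^2 * 22 = 32*22 = 7
  -> A = 7
B = 22^7 mod 41  (bits of 7 = 111)
  bit 0 = 1: r = r^2 * 22 mod 41 = 1^2 * 22 = 1*22 = 22
  bit 1 = 1: r = r^2 * 22 mod 41 = 22^2 * 22 = 33*22 = 29
  bit 2 = 1: r = r^2 * 22 mod 41 = 29^2 * 22 = 21*22 = 11
  -> B = 11
s = B^a = 11^11 mod 41  (bits of 11 = 1011)
  bit 0 = 1: r = r^2 * 11 mod 41 = 1^2 * 11 = 1*11 = 11
  bit 1 = 0: r = r^2 mod 41 = 11^2 = 39
  bit 2 = 1: r = r^2 * 11 mod 41 = 39^2 * 11 = 4*11 = 3
  bit 3 = 1: r = r^2 * 11 mod 41 = 3^2 * 11 = 9*11 = 17
  -> s = B^a = 17

Answer: 7 11 17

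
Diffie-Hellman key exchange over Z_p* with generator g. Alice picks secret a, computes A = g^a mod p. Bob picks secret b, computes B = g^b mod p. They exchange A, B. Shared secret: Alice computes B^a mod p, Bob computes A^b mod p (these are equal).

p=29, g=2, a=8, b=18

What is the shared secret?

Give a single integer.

Answer: 16

Derivation:
A = 2^8 mod 29  (bits of 8 = 1000)
  bit 0 = 1: r = r^2 * 2 mod 29 = 1^2 * 2 = 1*2 = 2
  bit 1 = 0: r = r^2 mod 29 = 2^2 = 4
  bit 2 = 0: r = r^2 mod 29 = 4^2 = 16
  bit 3 = 0: r = r^2 mod 29 = 16^2 = 24
  -> A = 24
B = 2^18 mod 29  (bits of 18 = 10010)
  bit 0 = 1: r = r^2 * 2 mod 29 = 1^2 * 2 = 1*2 = 2
  bit 1 = 0: r = r^2 mod 29 = 2^2 = 4
  bit 2 = 0: r = r^2 mod 29 = 4^2 = 16
  bit 3 = 1: r = r^2 * 2 mod 29 = 16^2 * 2 = 24*2 = 19
  bit 4 = 0: r = r^2 mod 29 = 19^2 = 13
  -> B = 13
s = B^a = 13^8 mod 29  (bits of 8 = 1000)
  bit 0 = 1: r = r^2 * 13 mod 29 = 1^2 * 13 = 1*13 = 13
  bit 1 = 0: r = r^2 mod 29 = 13^2 = 24
  bit 2 = 0: r = r^2 mod 29 = 24^2 = 25
  bit 3 = 0: r = r^2 mod 29 = 25^2 = 16
  -> s = B^a = 16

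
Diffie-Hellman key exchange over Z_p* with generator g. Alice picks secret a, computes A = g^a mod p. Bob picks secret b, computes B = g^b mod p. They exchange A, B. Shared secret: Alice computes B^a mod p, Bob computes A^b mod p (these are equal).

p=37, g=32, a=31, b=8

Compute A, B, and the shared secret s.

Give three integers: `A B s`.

A = 32^31 mod 37  (bits of 31 = 11111)
  bit 0 = 1: r = r^2 * 32 mod 37 = 1^2 * 32 = 1*32 = 32
  bit 1 = 1: r = r^2 * 32 mod 37 = 32^2 * 32 = 25*32 = 23
  bit 2 = 1: r = r^2 * 32 mod 37 = 23^2 * 32 = 11*32 = 19
  bit 3 = 1: r = r^2 * 32 mod 37 = 19^2 * 32 = 28*32 = 8
  bit 4 = 1: r = r^2 * 32 mod 37 = 8^2 * 32 = 27*32 = 13
  -> A = 13
B = 32^8 mod 37  (bits of 8 = 1000)
  bit 0 = 1: r = r^2 * 32 mod 37 = 1^2 * 32 = 1*32 = 32
  bit 1 = 0: r = r^2 mod 37 = 32^2 = 25
  bit 2 = 0: r = r^2 mod 37 = 25^2 = 33
  bit 3 = 0: r = r^2 mod 37 = 33^2 = 16
  -> B = 16
s = B^a = 16^31 mod 37  (bits of 31 = 11111)
  bit 0 = 1: r = r^2 * 16 mod 37 = 1^2 * 16 = 1*16 = 16
  bit 1 = 1: r = r^2 * 16 mod 37 = 16^2 * 16 = 34*16 = 26
  bit 2 = 1: r = r^2 * 16 mod 37 = 26^2 * 16 = 10*16 = 12
  bit 3 = 1: r = r^2 * 16 mod 37 = 12^2 * 16 = 33*16 = 10
  bit 4 = 1: r = r^2 * 16 mod 37 = 10^2 * 16 = 26*16 = 9
  -> s = B^a = 9

Answer: 13 16 9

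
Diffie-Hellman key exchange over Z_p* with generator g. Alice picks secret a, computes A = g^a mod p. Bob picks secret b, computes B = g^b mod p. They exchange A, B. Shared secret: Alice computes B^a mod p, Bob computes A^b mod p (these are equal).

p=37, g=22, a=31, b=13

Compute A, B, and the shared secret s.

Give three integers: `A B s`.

A = 22^31 mod 37  (bits of 31 = 11111)
  bit 0 = 1: r = r^2 * 22 mod 37 = 1^2 * 22 = 1*22 = 22
  bit 1 = 1: r = r^2 * 22 mod 37 = 22^2 * 22 = 3*22 = 29
  bit 2 = 1: r = r^2 * 22 mod 37 = 29^2 * 22 = 27*22 = 2
  bit 3 = 1: r = r^2 * 22 mod 37 = 2^2 * 22 = 4*22 = 14
  bit 4 = 1: r = r^2 * 22 mod 37 = 14^2 * 22 = 11*22 = 20
  -> A = 20
B = 22^13 mod 37  (bits of 13 = 1101)
  bit 0 = 1: r = r^2 * 22 mod 37 = 1^2 * 22 = 1*22 = 22
  bit 1 = 1: r = r^2 * 22 mod 37 = 22^2 * 22 = 3*22 = 29
  bit 2 = 0: r = r^2 mod 37 = 29^2 = 27
  bit 3 = 1: r = r^2 * 22 mod 37 = 27^2 * 22 = 26*22 = 17
  -> B = 17
s = B^a = 17^31 mod 37  (bits of 31 = 11111)
  bit 0 = 1: r = r^2 * 17 mod 37 = 1^2 * 17 = 1*17 = 17
  bit 1 = 1: r = r^2 * 17 mod 37 = 17^2 * 17 = 30*17 = 29
  bit 2 = 1: r = r^2 * 17 mod 37 = 29^2 * 17 = 27*17 = 15
  bit 3 = 1: r = r^2 * 17 mod 37 = 15^2 * 17 = 3*17 = 14
  bit 4 = 1: r = r^2 * 17 mod 37 = 14^2 * 17 = 11*17 = 2
  -> s = B^a = 2

Answer: 20 17 2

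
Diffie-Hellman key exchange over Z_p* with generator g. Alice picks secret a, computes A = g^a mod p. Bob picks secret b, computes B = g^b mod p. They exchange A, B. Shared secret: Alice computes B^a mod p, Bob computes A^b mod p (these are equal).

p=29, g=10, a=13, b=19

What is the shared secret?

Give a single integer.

Answer: 11

Derivation:
A = 10^13 mod 29  (bits of 13 = 1101)
  bit 0 = 1: r = r^2 * 10 mod 29 = 1^2 * 10 = 1*10 = 10
  bit 1 = 1: r = r^2 * 10 mod 29 = 10^2 * 10 = 13*10 = 14
  bit 2 = 0: r = r^2 mod 29 = 14^2 = 22
  bit 3 = 1: r = r^2 * 10 mod 29 = 22^2 * 10 = 20*10 = 26
  -> A = 26
B = 10^19 mod 29  (bits of 19 = 10011)
  bit 0 = 1: r = r^2 * 10 mod 29 = 1^2 * 10 = 1*10 = 10
  bit 1 = 0: r = r^2 mod 29 = 10^2 = 13
  bit 2 = 0: r = r^2 mod 29 = 13^2 = 24
  bit 3 = 1: r = r^2 * 10 mod 29 = 24^2 * 10 = 25*10 = 18
  bit 4 = 1: r = r^2 * 10 mod 29 = 18^2 * 10 = 5*10 = 21
  -> B = 21
s = B^a = 21^13 mod 29  (bits of 13 = 1101)
  bit 0 = 1: r = r^2 * 21 mod 29 = 1^2 * 21 = 1*21 = 21
  bit 1 = 1: r = r^2 * 21 mod 29 = 21^2 * 21 = 6*21 = 10
  bit 2 = 0: r = r^2 mod 29 = 10^2 = 13
  bit 3 = 1: r = r^2 * 21 mod 29 = 13^2 * 21 = 24*21 = 11
  -> s = B^a = 11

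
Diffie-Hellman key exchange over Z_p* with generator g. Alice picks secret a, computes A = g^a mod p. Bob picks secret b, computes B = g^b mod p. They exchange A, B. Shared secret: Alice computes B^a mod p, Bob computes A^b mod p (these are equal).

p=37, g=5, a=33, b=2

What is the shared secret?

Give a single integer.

Answer: 27

Derivation:
A = 5^33 mod 37  (bits of 33 = 100001)
  bit 0 = 1: r = r^2 * 5 mod 37 = 1^2 * 5 = 1*5 = 5
  bit 1 = 0: r = r^2 mod 37 = 5^2 = 25
  bit 2 = 0: r = r^2 mod 37 = 25^2 = 33
  bit 3 = 0: r = r^2 mod 37 = 33^2 = 16
  bit 4 = 0: r = r^2 mod 37 = 16^2 = 34
  bit 5 = 1: r = r^2 * 5 mod 37 = 34^2 * 5 = 9*5 = 8
  -> A = 8
B = 5^2 mod 37  (bits of 2 = 10)
  bit 0 = 1: r = r^2 * 5 mod 37 = 1^2 * 5 = 1*5 = 5
  bit 1 = 0: r = r^2 mod 37 = 5^2 = 25
  -> B = 25
s = B^a = 25^33 mod 37  (bits of 33 = 100001)
  bit 0 = 1: r = r^2 * 25 mod 37 = 1^2 * 25 = 1*25 = 25
  bit 1 = 0: r = r^2 mod 37 = 25^2 = 33
  bit 2 = 0: r = r^2 mod 37 = 33^2 = 16
  bit 3 = 0: r = r^2 mod 37 = 16^2 = 34
  bit 4 = 0: r = r^2 mod 37 = 34^2 = 9
  bit 5 = 1: r = r^2 * 25 mod 37 = 9^2 * 25 = 7*25 = 27
  -> s = B^a = 27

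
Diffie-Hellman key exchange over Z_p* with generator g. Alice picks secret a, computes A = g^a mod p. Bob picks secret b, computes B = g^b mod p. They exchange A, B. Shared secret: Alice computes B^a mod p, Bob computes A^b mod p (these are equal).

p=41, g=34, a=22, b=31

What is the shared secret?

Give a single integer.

Answer: 8

Derivation:
A = 34^22 mod 41  (bits of 22 = 10110)
  bit 0 = 1: r = r^2 * 34 mod 41 = 1^2 * 34 = 1*34 = 34
  bit 1 = 0: r = r^2 mod 41 = 34^2 = 8
  bit 2 = 1: r = r^2 * 34 mod 41 = 8^2 * 34 = 23*34 = 3
  bit 3 = 1: r = r^2 * 34 mod 41 = 3^2 * 34 = 9*34 = 19
  bit 4 = 0: r = r^2 mod 41 = 19^2 = 33
  -> A = 33
B = 34^31 mod 41  (bits of 31 = 11111)
  bit 0 = 1: r = r^2 * 34 mod 41 = 1^2 * 34 = 1*34 = 34
  bit 1 = 1: r = r^2 * 34 mod 41 = 34^2 * 34 = 8*34 = 26
  bit 2 = 1: r = r^2 * 34 mod 41 = 26^2 * 34 = 20*34 = 24
  bit 3 = 1: r = r^2 * 34 mod 41 = 24^2 * 34 = 2*34 = 27
  bit 4 = 1: r = r^2 * 34 mod 41 = 27^2 * 34 = 32*34 = 22
  -> B = 22
s = B^a = 22^22 mod 41  (bits of 22 = 10110)
  bit 0 = 1: r = r^2 * 22 mod 41 = 1^2 * 22 = 1*22 = 22
  bit 1 = 0: r = r^2 mod 41 = 22^2 = 33
  bit 2 = 1: r = r^2 * 22 mod 41 = 33^2 * 22 = 23*22 = 14
  bit 3 = 1: r = r^2 * 22 mod 41 = 14^2 * 22 = 32*22 = 7
  bit 4 = 0: r = r^2 mod 41 = 7^2 = 8
  -> s = B^a = 8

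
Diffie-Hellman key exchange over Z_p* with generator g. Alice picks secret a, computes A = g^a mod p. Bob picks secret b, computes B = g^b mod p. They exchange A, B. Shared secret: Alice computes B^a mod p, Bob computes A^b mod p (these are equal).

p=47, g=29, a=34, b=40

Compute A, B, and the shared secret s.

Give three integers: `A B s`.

Answer: 9 3 4

Derivation:
A = 29^34 mod 47  (bits of 34 = 100010)
  bit 0 = 1: r = r^2 * 29 mod 47 = 1^2 * 29 = 1*29 = 29
  bit 1 = 0: r = r^2 mod 47 = 29^2 = 42
  bit 2 = 0: r = r^2 mod 47 = 42^2 = 25
  bit 3 = 0: r = r^2 mod 47 = 25^2 = 14
  bit 4 = 1: r = r^2 * 29 mod 47 = 14^2 * 29 = 8*29 = 44
  bit 5 = 0: r = r^2 mod 47 = 44^2 = 9
  -> A = 9
B = 29^40 mod 47  (bits of 40 = 101000)
  bit 0 = 1: r = r^2 * 29 mod 47 = 1^2 * 29 = 1*29 = 29
  bit 1 = 0: r = r^2 mod 47 = 29^2 = 42
  bit 2 = 1: r = r^2 * 29 mod 47 = 42^2 * 29 = 25*29 = 20
  bit 3 = 0: r = r^2 mod 47 = 20^2 = 24
  bit 4 = 0: r = r^2 mod 47 = 24^2 = 12
  bit 5 = 0: r = r^2 mod 47 = 12^2 = 3
  -> B = 3
s = B^a = 3^34 mod 47  (bits of 34 = 100010)
  bit 0 = 1: r = r^2 * 3 mod 47 = 1^2 * 3 = 1*3 = 3
  bit 1 = 0: r = r^2 mod 47 = 3^2 = 9
  bit 2 = 0: r = r^2 mod 47 = 9^2 = 34
  bit 3 = 0: r = r^2 mod 47 = 34^2 = 28
  bit 4 = 1: r = r^2 * 3 mod 47 = 28^2 * 3 = 32*3 = 2
  bit 5 = 0: r = r^2 mod 47 = 2^2 = 4
  -> s = B^a = 4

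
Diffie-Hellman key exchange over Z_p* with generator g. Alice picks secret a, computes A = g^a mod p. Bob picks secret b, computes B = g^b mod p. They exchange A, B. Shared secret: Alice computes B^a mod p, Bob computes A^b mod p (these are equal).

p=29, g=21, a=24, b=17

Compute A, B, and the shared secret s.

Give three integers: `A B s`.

Answer: 25 19 23

Derivation:
A = 21^24 mod 29  (bits of 24 = 11000)
  bit 0 = 1: r = r^2 * 21 mod 29 = 1^2 * 21 = 1*21 = 21
  bit 1 = 1: r = r^2 * 21 mod 29 = 21^2 * 21 = 6*21 = 10
  bit 2 = 0: r = r^2 mod 29 = 10^2 = 13
  bit 3 = 0: r = r^2 mod 29 = 13^2 = 24
  bit 4 = 0: r = r^2 mod 29 = 24^2 = 25
  -> A = 25
B = 21^17 mod 29  (bits of 17 = 10001)
  bit 0 = 1: r = r^2 * 21 mod 29 = 1^2 * 21 = 1*21 = 21
  bit 1 = 0: r = r^2 mod 29 = 21^2 = 6
  bit 2 = 0: r = r^2 mod 29 = 6^2 = 7
  bit 3 = 0: r = r^2 mod 29 = 7^2 = 20
  bit 4 = 1: r = r^2 * 21 mod 29 = 20^2 * 21 = 23*21 = 19
  -> B = 19
s = B^a = 19^24 mod 29  (bits of 24 = 11000)
  bit 0 = 1: r = r^2 * 19 mod 29 = 1^2 * 19 = 1*19 = 19
  bit 1 = 1: r = r^2 * 19 mod 29 = 19^2 * 19 = 13*19 = 15
  bit 2 = 0: r = r^2 mod 29 = 15^2 = 22
  bit 3 = 0: r = r^2 mod 29 = 22^2 = 20
  bit 4 = 0: r = r^2 mod 29 = 20^2 = 23
  -> s = B^a = 23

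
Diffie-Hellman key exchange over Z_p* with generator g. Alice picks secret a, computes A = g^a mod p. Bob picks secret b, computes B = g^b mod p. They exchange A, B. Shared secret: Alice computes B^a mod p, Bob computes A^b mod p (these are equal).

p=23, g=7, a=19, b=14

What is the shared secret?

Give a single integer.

Answer: 3

Derivation:
A = 7^19 mod 23  (bits of 19 = 10011)
  bit 0 = 1: r = r^2 * 7 mod 23 = 1^2 * 7 = 1*7 = 7
  bit 1 = 0: r = r^2 mod 23 = 7^2 = 3
  bit 2 = 0: r = r^2 mod 23 = 3^2 = 9
  bit 3 = 1: r = r^2 * 7 mod 23 = 9^2 * 7 = 12*7 = 15
  bit 4 = 1: r = r^2 * 7 mod 23 = 15^2 * 7 = 18*7 = 11
  -> A = 11
B = 7^14 mod 23  (bits of 14 = 1110)
  bit 0 = 1: r = r^2 * 7 mod 23 = 1^2 * 7 = 1*7 = 7
  bit 1 = 1: r = r^2 * 7 mod 23 = 7^2 * 7 = 3*7 = 21
  bit 2 = 1: r = r^2 * 7 mod 23 = 21^2 * 7 = 4*7 = 5
  bit 3 = 0: r = r^2 mod 23 = 5^2 = 2
  -> B = 2
s = B^a = 2^19 mod 23  (bits of 19 = 10011)
  bit 0 = 1: r = r^2 * 2 mod 23 = 1^2 * 2 = 1*2 = 2
  bit 1 = 0: r = r^2 mod 23 = 2^2 = 4
  bit 2 = 0: r = r^2 mod 23 = 4^2 = 16
  bit 3 = 1: r = r^2 * 2 mod 23 = 16^2 * 2 = 3*2 = 6
  bit 4 = 1: r = r^2 * 2 mod 23 = 6^2 * 2 = 13*2 = 3
  -> s = B^a = 3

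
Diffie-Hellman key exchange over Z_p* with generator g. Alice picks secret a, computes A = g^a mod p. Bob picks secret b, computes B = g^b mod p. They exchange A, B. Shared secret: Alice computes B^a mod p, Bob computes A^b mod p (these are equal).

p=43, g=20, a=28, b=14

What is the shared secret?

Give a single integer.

A = 20^28 mod 43  (bits of 28 = 11100)
  bit 0 = 1: r = r^2 * 20 mod 43 = 1^2 * 20 = 1*20 = 20
  bit 1 = 1: r = r^2 * 20 mod 43 = 20^2 * 20 = 13*20 = 2
  bit 2 = 1: r = r^2 * 20 mod 43 = 2^2 * 20 = 4*20 = 37
  bit 3 = 0: r = r^2 mod 43 = 37^2 = 36
  bit 4 = 0: r = r^2 mod 43 = 36^2 = 6
  -> A = 6
B = 20^14 mod 43  (bits of 14 = 1110)
  bit 0 = 1: r = r^2 * 20 mod 43 = 1^2 * 20 = 1*20 = 20
  bit 1 = 1: r = r^2 * 20 mod 43 = 20^2 * 20 = 13*20 = 2
  bit 2 = 1: r = r^2 * 20 mod 43 = 2^2 * 20 = 4*20 = 37
  bit 3 = 0: r = r^2 mod 43 = 37^2 = 36
  -> B = 36
s = B^a = 36^28 mod 43  (bits of 28 = 11100)
  bit 0 = 1: r = r^2 * 36 mod 43 = 1^2 * 36 = 1*36 = 36
  bit 1 = 1: r = r^2 * 36 mod 43 = 36^2 * 36 = 6*36 = 1
  bit 2 = 1: r = r^2 * 36 mod 43 = 1^2 * 36 = 1*36 = 36
  bit 3 = 0: r = r^2 mod 43 = 36^2 = 6
  bit 4 = 0: r = r^2 mod 43 = 6^2 = 36
  -> s = B^a = 36

Answer: 36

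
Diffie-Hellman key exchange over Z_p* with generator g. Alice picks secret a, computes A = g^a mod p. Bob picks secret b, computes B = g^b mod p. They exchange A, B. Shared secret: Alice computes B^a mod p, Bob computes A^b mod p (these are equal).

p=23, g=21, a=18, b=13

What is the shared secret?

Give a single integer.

Answer: 8

Derivation:
A = 21^18 mod 23  (bits of 18 = 10010)
  bit 0 = 1: r = r^2 * 21 mod 23 = 1^2 * 21 = 1*21 = 21
  bit 1 = 0: r = r^2 mod 23 = 21^2 = 4
  bit 2 = 0: r = r^2 mod 23 = 4^2 = 16
  bit 3 = 1: r = r^2 * 21 mod 23 = 16^2 * 21 = 3*21 = 17
  bit 4 = 0: r = r^2 mod 23 = 17^2 = 13
  -> A = 13
B = 21^13 mod 23  (bits of 13 = 1101)
  bit 0 = 1: r = r^2 * 21 mod 23 = 1^2 * 21 = 1*21 = 21
  bit 1 = 1: r = r^2 * 21 mod 23 = 21^2 * 21 = 4*21 = 15
  bit 2 = 0: r = r^2 mod 23 = 15^2 = 18
  bit 3 = 1: r = r^2 * 21 mod 23 = 18^2 * 21 = 2*21 = 19
  -> B = 19
s = B^a = 19^18 mod 23  (bits of 18 = 10010)
  bit 0 = 1: r = r^2 * 19 mod 23 = 1^2 * 19 = 1*19 = 19
  bit 1 = 0: r = r^2 mod 23 = 19^2 = 16
  bit 2 = 0: r = r^2 mod 23 = 16^2 = 3
  bit 3 = 1: r = r^2 * 19 mod 23 = 3^2 * 19 = 9*19 = 10
  bit 4 = 0: r = r^2 mod 23 = 10^2 = 8
  -> s = B^a = 8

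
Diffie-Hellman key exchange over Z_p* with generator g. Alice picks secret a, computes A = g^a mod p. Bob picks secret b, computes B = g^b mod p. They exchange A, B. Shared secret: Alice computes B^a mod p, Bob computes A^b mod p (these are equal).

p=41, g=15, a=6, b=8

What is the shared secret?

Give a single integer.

Answer: 18

Derivation:
A = 15^6 mod 41  (bits of 6 = 110)
  bit 0 = 1: r = r^2 * 15 mod 41 = 1^2 * 15 = 1*15 = 15
  bit 1 = 1: r = r^2 * 15 mod 41 = 15^2 * 15 = 20*15 = 13
  bit 2 = 0: r = r^2 mod 41 = 13^2 = 5
  -> A = 5
B = 15^8 mod 41  (bits of 8 = 1000)
  bit 0 = 1: r = r^2 * 15 mod 41 = 1^2 * 15 = 1*15 = 15
  bit 1 = 0: r = r^2 mod 41 = 15^2 = 20
  bit 2 = 0: r = r^2 mod 41 = 20^2 = 31
  bit 3 = 0: r = r^2 mod 41 = 31^2 = 18
  -> B = 18
s = B^a = 18^6 mod 41  (bits of 6 = 110)
  bit 0 = 1: r = r^2 * 18 mod 41 = 1^2 * 18 = 1*18 = 18
  bit 1 = 1: r = r^2 * 18 mod 41 = 18^2 * 18 = 37*18 = 10
  bit 2 = 0: r = r^2 mod 41 = 10^2 = 18
  -> s = B^a = 18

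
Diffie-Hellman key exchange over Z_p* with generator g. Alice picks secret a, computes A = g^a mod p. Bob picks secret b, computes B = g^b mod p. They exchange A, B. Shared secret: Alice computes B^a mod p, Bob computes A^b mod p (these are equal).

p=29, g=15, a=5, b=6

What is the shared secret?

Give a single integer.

A = 15^5 mod 29  (bits of 5 = 101)
  bit 0 = 1: r = r^2 * 15 mod 29 = 1^2 * 15 = 1*15 = 15
  bit 1 = 0: r = r^2 mod 29 = 15^2 = 22
  bit 2 = 1: r = r^2 * 15 mod 29 = 22^2 * 15 = 20*15 = 10
  -> A = 10
B = 15^6 mod 29  (bits of 6 = 110)
  bit 0 = 1: r = r^2 * 15 mod 29 = 1^2 * 15 = 1*15 = 15
  bit 1 = 1: r = r^2 * 15 mod 29 = 15^2 * 15 = 22*15 = 11
  bit 2 = 0: r = r^2 mod 29 = 11^2 = 5
  -> B = 5
s = B^a = 5^5 mod 29  (bits of 5 = 101)
  bit 0 = 1: r = r^2 * 5 mod 29 = 1^2 * 5 = 1*5 = 5
  bit 1 = 0: r = r^2 mod 29 = 5^2 = 25
  bit 2 = 1: r = r^2 * 5 mod 29 = 25^2 * 5 = 16*5 = 22
  -> s = B^a = 22

Answer: 22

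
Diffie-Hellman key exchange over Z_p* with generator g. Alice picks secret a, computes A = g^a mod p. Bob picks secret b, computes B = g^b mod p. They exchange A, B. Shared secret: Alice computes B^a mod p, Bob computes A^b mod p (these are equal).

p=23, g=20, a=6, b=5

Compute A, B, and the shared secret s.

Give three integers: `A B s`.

A = 20^6 mod 23  (bits of 6 = 110)
  bit 0 = 1: r = r^2 * 20 mod 23 = 1^2 * 20 = 1*20 = 20
  bit 1 = 1: r = r^2 * 20 mod 23 = 20^2 * 20 = 9*20 = 19
  bit 2 = 0: r = r^2 mod 23 = 19^2 = 16
  -> A = 16
B = 20^5 mod 23  (bits of 5 = 101)
  bit 0 = 1: r = r^2 * 20 mod 23 = 1^2 * 20 = 1*20 = 20
  bit 1 = 0: r = r^2 mod 23 = 20^2 = 9
  bit 2 = 1: r = r^2 * 20 mod 23 = 9^2 * 20 = 12*20 = 10
  -> B = 10
s = B^a = 10^6 mod 23  (bits of 6 = 110)
  bit 0 = 1: r = r^2 * 10 mod 23 = 1^2 * 10 = 1*10 = 10
  bit 1 = 1: r = r^2 * 10 mod 23 = 10^2 * 10 = 8*10 = 11
  bit 2 = 0: r = r^2 mod 23 = 11^2 = 6
  -> s = B^a = 6

Answer: 16 10 6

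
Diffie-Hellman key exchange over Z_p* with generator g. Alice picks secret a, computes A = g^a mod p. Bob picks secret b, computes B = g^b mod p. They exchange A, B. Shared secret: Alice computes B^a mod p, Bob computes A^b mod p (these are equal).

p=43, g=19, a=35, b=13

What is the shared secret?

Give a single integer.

Answer: 7

Derivation:
A = 19^35 mod 43  (bits of 35 = 100011)
  bit 0 = 1: r = r^2 * 19 mod 43 = 1^2 * 19 = 1*19 = 19
  bit 1 = 0: r = r^2 mod 43 = 19^2 = 17
  bit 2 = 0: r = r^2 mod 43 = 17^2 = 31
  bit 3 = 0: r = r^2 mod 43 = 31^2 = 15
  bit 4 = 1: r = r^2 * 19 mod 43 = 15^2 * 19 = 10*19 = 18
  bit 5 = 1: r = r^2 * 19 mod 43 = 18^2 * 19 = 23*19 = 7
  -> A = 7
B = 19^13 mod 43  (bits of 13 = 1101)
  bit 0 = 1: r = r^2 * 19 mod 43 = 1^2 * 19 = 1*19 = 19
  bit 1 = 1: r = r^2 * 19 mod 43 = 19^2 * 19 = 17*19 = 22
  bit 2 = 0: r = r^2 mod 43 = 22^2 = 11
  bit 3 = 1: r = r^2 * 19 mod 43 = 11^2 * 19 = 35*19 = 20
  -> B = 20
s = B^a = 20^35 mod 43  (bits of 35 = 100011)
  bit 0 = 1: r = r^2 * 20 mod 43 = 1^2 * 20 = 1*20 = 20
  bit 1 = 0: r = r^2 mod 43 = 20^2 = 13
  bit 2 = 0: r = r^2 mod 43 = 13^2 = 40
  bit 3 = 0: r = r^2 mod 43 = 40^2 = 9
  bit 4 = 1: r = r^2 * 20 mod 43 = 9^2 * 20 = 38*20 = 29
  bit 5 = 1: r = r^2 * 20 mod 43 = 29^2 * 20 = 24*20 = 7
  -> s = B^a = 7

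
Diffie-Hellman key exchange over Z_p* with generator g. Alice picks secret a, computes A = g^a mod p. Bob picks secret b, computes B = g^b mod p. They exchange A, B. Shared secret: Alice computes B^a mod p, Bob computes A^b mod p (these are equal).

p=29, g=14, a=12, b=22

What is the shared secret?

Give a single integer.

A = 14^12 mod 29  (bits of 12 = 1100)
  bit 0 = 1: r = r^2 * 14 mod 29 = 1^2 * 14 = 1*14 = 14
  bit 1 = 1: r = r^2 * 14 mod 29 = 14^2 * 14 = 22*14 = 18
  bit 2 = 0: r = r^2 mod 29 = 18^2 = 5
  bit 3 = 0: r = r^2 mod 29 = 5^2 = 25
  -> A = 25
B = 14^22 mod 29  (bits of 22 = 10110)
  bit 0 = 1: r = r^2 * 14 mod 29 = 1^2 * 14 = 1*14 = 14
  bit 1 = 0: r = r^2 mod 29 = 14^2 = 22
  bit 2 = 1: r = r^2 * 14 mod 29 = 22^2 * 14 = 20*14 = 19
  bit 3 = 1: r = r^2 * 14 mod 29 = 19^2 * 14 = 13*14 = 8
  bit 4 = 0: r = r^2 mod 29 = 8^2 = 6
  -> B = 6
s = B^a = 6^12 mod 29  (bits of 12 = 1100)
  bit 0 = 1: r = r^2 * 6 mod 29 = 1^2 * 6 = 1*6 = 6
  bit 1 = 1: r = r^2 * 6 mod 29 = 6^2 * 6 = 7*6 = 13
  bit 2 = 0: r = r^2 mod 29 = 13^2 = 24
  bit 3 = 0: r = r^2 mod 29 = 24^2 = 25
  -> s = B^a = 25

Answer: 25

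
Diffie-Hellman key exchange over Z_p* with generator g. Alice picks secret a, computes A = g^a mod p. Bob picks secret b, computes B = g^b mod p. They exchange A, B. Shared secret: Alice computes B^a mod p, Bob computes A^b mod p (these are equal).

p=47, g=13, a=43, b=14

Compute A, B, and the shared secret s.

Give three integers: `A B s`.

A = 13^43 mod 47  (bits of 43 = 101011)
  bit 0 = 1: r = r^2 * 13 mod 47 = 1^2 * 13 = 1*13 = 13
  bit 1 = 0: r = r^2 mod 47 = 13^2 = 28
  bit 2 = 1: r = r^2 * 13 mod 47 = 28^2 * 13 = 32*13 = 40
  bit 3 = 0: r = r^2 mod 47 = 40^2 = 2
  bit 4 = 1: r = r^2 * 13 mod 47 = 2^2 * 13 = 4*13 = 5
  bit 5 = 1: r = r^2 * 13 mod 47 = 5^2 * 13 = 25*13 = 43
  -> A = 43
B = 13^14 mod 47  (bits of 14 = 1110)
  bit 0 = 1: r = r^2 * 13 mod 47 = 1^2 * 13 = 1*13 = 13
  bit 1 = 1: r = r^2 * 13 mod 47 = 13^2 * 13 = 28*13 = 35
  bit 2 = 1: r = r^2 * 13 mod 47 = 35^2 * 13 = 3*13 = 39
  bit 3 = 0: r = r^2 mod 47 = 39^2 = 17
  -> B = 17
s = B^a = 17^43 mod 47  (bits of 43 = 101011)
  bit 0 = 1: r = r^2 * 17 mod 47 = 1^2 * 17 = 1*17 = 17
  bit 1 = 0: r = r^2 mod 47 = 17^2 = 7
  bit 2 = 1: r = r^2 * 17 mod 47 = 7^2 * 17 = 2*17 = 34
  bit 3 = 0: r = r^2 mod 47 = 34^2 = 28
  bit 4 = 1: r = r^2 * 17 mod 47 = 28^2 * 17 = 32*17 = 27
  bit 5 = 1: r = r^2 * 17 mod 47 = 27^2 * 17 = 24*17 = 32
  -> s = B^a = 32

Answer: 43 17 32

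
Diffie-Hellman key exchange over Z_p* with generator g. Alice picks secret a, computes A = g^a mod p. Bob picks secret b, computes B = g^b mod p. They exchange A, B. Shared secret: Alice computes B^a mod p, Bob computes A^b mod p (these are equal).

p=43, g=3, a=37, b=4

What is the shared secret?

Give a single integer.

Answer: 40

Derivation:
A = 3^37 mod 43  (bits of 37 = 100101)
  bit 0 = 1: r = r^2 * 3 mod 43 = 1^2 * 3 = 1*3 = 3
  bit 1 = 0: r = r^2 mod 43 = 3^2 = 9
  bit 2 = 0: r = r^2 mod 43 = 9^2 = 38
  bit 3 = 1: r = r^2 * 3 mod 43 = 38^2 * 3 = 25*3 = 32
  bit 4 = 0: r = r^2 mod 43 = 32^2 = 35
  bit 5 = 1: r = r^2 * 3 mod 43 = 35^2 * 3 = 21*3 = 20
  -> A = 20
B = 3^4 mod 43  (bits of 4 = 100)
  bit 0 = 1: r = r^2 * 3 mod 43 = 1^2 * 3 = 1*3 = 3
  bit 1 = 0: r = r^2 mod 43 = 3^2 = 9
  bit 2 = 0: r = r^2 mod 43 = 9^2 = 38
  -> B = 38
s = B^a = 38^37 mod 43  (bits of 37 = 100101)
  bit 0 = 1: r = r^2 * 38 mod 43 = 1^2 * 38 = 1*38 = 38
  bit 1 = 0: r = r^2 mod 43 = 38^2 = 25
  bit 2 = 0: r = r^2 mod 43 = 25^2 = 23
  bit 3 = 1: r = r^2 * 38 mod 43 = 23^2 * 38 = 13*38 = 21
  bit 4 = 0: r = r^2 mod 43 = 21^2 = 11
  bit 5 = 1: r = r^2 * 38 mod 43 = 11^2 * 38 = 35*38 = 40
  -> s = B^a = 40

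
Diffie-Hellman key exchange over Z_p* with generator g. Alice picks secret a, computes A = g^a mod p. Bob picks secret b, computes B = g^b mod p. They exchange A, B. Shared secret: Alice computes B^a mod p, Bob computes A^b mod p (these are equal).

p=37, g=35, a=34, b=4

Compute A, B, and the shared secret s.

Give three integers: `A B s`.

A = 35^34 mod 37  (bits of 34 = 100010)
  bit 0 = 1: r = r^2 * 35 mod 37 = 1^2 * 35 = 1*35 = 35
  bit 1 = 0: r = r^2 mod 37 = 35^2 = 4
  bit 2 = 0: r = r^2 mod 37 = 4^2 = 16
  bit 3 = 0: r = r^2 mod 37 = 16^2 = 34
  bit 4 = 1: r = r^2 * 35 mod 37 = 34^2 * 35 = 9*35 = 19
  bit 5 = 0: r = r^2 mod 37 = 19^2 = 28
  -> A = 28
B = 35^4 mod 37  (bits of 4 = 100)
  bit 0 = 1: r = r^2 * 35 mod 37 = 1^2 * 35 = 1*35 = 35
  bit 1 = 0: r = r^2 mod 37 = 35^2 = 4
  bit 2 = 0: r = r^2 mod 37 = 4^2 = 16
  -> B = 16
s = B^a = 16^34 mod 37  (bits of 34 = 100010)
  bit 0 = 1: r = r^2 * 16 mod 37 = 1^2 * 16 = 1*16 = 16
  bit 1 = 0: r = r^2 mod 37 = 16^2 = 34
  bit 2 = 0: r = r^2 mod 37 = 34^2 = 9
  bit 3 = 0: r = r^2 mod 37 = 9^2 = 7
  bit 4 = 1: r = r^2 * 16 mod 37 = 7^2 * 16 = 12*16 = 7
  bit 5 = 0: r = r^2 mod 37 = 7^2 = 12
  -> s = B^a = 12

Answer: 28 16 12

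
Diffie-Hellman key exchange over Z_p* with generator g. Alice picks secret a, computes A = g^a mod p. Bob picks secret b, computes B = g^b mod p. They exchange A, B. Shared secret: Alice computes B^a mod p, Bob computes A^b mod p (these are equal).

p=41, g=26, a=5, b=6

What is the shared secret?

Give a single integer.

A = 26^5 mod 41  (bits of 5 = 101)
  bit 0 = 1: r = r^2 * 26 mod 41 = 1^2 * 26 = 1*26 = 26
  bit 1 = 0: r = r^2 mod 41 = 26^2 = 20
  bit 2 = 1: r = r^2 * 26 mod 41 = 20^2 * 26 = 31*26 = 27
  -> A = 27
B = 26^6 mod 41  (bits of 6 = 110)
  bit 0 = 1: r = r^2 * 26 mod 41 = 1^2 * 26 = 1*26 = 26
  bit 1 = 1: r = r^2 * 26 mod 41 = 26^2 * 26 = 20*26 = 28
  bit 2 = 0: r = r^2 mod 41 = 28^2 = 5
  -> B = 5
s = B^a = 5^5 mod 41  (bits of 5 = 101)
  bit 0 = 1: r = r^2 * 5 mod 41 = 1^2 * 5 = 1*5 = 5
  bit 1 = 0: r = r^2 mod 41 = 5^2 = 25
  bit 2 = 1: r = r^2 * 5 mod 41 = 25^2 * 5 = 10*5 = 9
  -> s = B^a = 9

Answer: 9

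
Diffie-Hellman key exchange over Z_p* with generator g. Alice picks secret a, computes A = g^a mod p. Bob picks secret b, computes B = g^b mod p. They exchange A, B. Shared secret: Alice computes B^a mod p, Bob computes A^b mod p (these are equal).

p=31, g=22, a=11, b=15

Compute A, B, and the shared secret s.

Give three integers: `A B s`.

Answer: 17 30 30

Derivation:
A = 22^11 mod 31  (bits of 11 = 1011)
  bit 0 = 1: r = r^2 * 22 mod 31 = 1^2 * 22 = 1*22 = 22
  bit 1 = 0: r = r^2 mod 31 = 22^2 = 19
  bit 2 = 1: r = r^2 * 22 mod 31 = 19^2 * 22 = 20*22 = 6
  bit 3 = 1: r = r^2 * 22 mod 31 = 6^2 * 22 = 5*22 = 17
  -> A = 17
B = 22^15 mod 31  (bits of 15 = 1111)
  bit 0 = 1: r = r^2 * 22 mod 31 = 1^2 * 22 = 1*22 = 22
  bit 1 = 1: r = r^2 * 22 mod 31 = 22^2 * 22 = 19*22 = 15
  bit 2 = 1: r = r^2 * 22 mod 31 = 15^2 * 22 = 8*22 = 21
  bit 3 = 1: r = r^2 * 22 mod 31 = 21^2 * 22 = 7*22 = 30
  -> B = 30
s = B^a = 30^11 mod 31  (bits of 11 = 1011)
  bit 0 = 1: r = r^2 * 30 mod 31 = 1^2 * 30 = 1*30 = 30
  bit 1 = 0: r = r^2 mod 31 = 30^2 = 1
  bit 2 = 1: r = r^2 * 30 mod 31 = 1^2 * 30 = 1*30 = 30
  bit 3 = 1: r = r^2 * 30 mod 31 = 30^2 * 30 = 1*30 = 30
  -> s = B^a = 30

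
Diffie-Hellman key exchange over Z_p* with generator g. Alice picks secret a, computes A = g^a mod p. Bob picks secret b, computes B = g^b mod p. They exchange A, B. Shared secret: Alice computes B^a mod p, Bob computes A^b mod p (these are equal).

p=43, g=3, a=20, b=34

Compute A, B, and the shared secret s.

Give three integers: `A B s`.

Answer: 14 31 25

Derivation:
A = 3^20 mod 43  (bits of 20 = 10100)
  bit 0 = 1: r = r^2 * 3 mod 43 = 1^2 * 3 = 1*3 = 3
  bit 1 = 0: r = r^2 mod 43 = 3^2 = 9
  bit 2 = 1: r = r^2 * 3 mod 43 = 9^2 * 3 = 38*3 = 28
  bit 3 = 0: r = r^2 mod 43 = 28^2 = 10
  bit 4 = 0: r = r^2 mod 43 = 10^2 = 14
  -> A = 14
B = 3^34 mod 43  (bits of 34 = 100010)
  bit 0 = 1: r = r^2 * 3 mod 43 = 1^2 * 3 = 1*3 = 3
  bit 1 = 0: r = r^2 mod 43 = 3^2 = 9
  bit 2 = 0: r = r^2 mod 43 = 9^2 = 38
  bit 3 = 0: r = r^2 mod 43 = 38^2 = 25
  bit 4 = 1: r = r^2 * 3 mod 43 = 25^2 * 3 = 23*3 = 26
  bit 5 = 0: r = r^2 mod 43 = 26^2 = 31
  -> B = 31
s = B^a = 31^20 mod 43  (bits of 20 = 10100)
  bit 0 = 1: r = r^2 * 31 mod 43 = 1^2 * 31 = 1*31 = 31
  bit 1 = 0: r = r^2 mod 43 = 31^2 = 15
  bit 2 = 1: r = r^2 * 31 mod 43 = 15^2 * 31 = 10*31 = 9
  bit 3 = 0: r = r^2 mod 43 = 9^2 = 38
  bit 4 = 0: r = r^2 mod 43 = 38^2 = 25
  -> s = B^a = 25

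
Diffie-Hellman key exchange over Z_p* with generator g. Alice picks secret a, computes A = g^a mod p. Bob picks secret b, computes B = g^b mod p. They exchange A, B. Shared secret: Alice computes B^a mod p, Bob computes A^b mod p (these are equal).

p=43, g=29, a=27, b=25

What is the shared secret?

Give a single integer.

A = 29^27 mod 43  (bits of 27 = 11011)
  bit 0 = 1: r = r^2 * 29 mod 43 = 1^2 * 29 = 1*29 = 29
  bit 1 = 1: r = r^2 * 29 mod 43 = 29^2 * 29 = 24*29 = 8
  bit 2 = 0: r = r^2 mod 43 = 8^2 = 21
  bit 3 = 1: r = r^2 * 29 mod 43 = 21^2 * 29 = 11*29 = 18
  bit 4 = 1: r = r^2 * 29 mod 43 = 18^2 * 29 = 23*29 = 22
  -> A = 22
B = 29^25 mod 43  (bits of 25 = 11001)
  bit 0 = 1: r = r^2 * 29 mod 43 = 1^2 * 29 = 1*29 = 29
  bit 1 = 1: r = r^2 * 29 mod 43 = 29^2 * 29 = 24*29 = 8
  bit 2 = 0: r = r^2 mod 43 = 8^2 = 21
  bit 3 = 0: r = r^2 mod 43 = 21^2 = 11
  bit 4 = 1: r = r^2 * 29 mod 43 = 11^2 * 29 = 35*29 = 26
  -> B = 26
s = B^a = 26^27 mod 43  (bits of 27 = 11011)
  bit 0 = 1: r = r^2 * 26 mod 43 = 1^2 * 26 = 1*26 = 26
  bit 1 = 1: r = r^2 * 26 mod 43 = 26^2 * 26 = 31*26 = 32
  bit 2 = 0: r = r^2 mod 43 = 32^2 = 35
  bit 3 = 1: r = r^2 * 26 mod 43 = 35^2 * 26 = 21*26 = 30
  bit 4 = 1: r = r^2 * 26 mod 43 = 30^2 * 26 = 40*26 = 8
  -> s = B^a = 8

Answer: 8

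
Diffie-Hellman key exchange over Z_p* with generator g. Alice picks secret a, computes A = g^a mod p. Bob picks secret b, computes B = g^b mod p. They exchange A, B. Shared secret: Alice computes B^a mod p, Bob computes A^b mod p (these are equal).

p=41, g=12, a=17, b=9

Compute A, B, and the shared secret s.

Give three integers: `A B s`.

A = 12^17 mod 41  (bits of 17 = 10001)
  bit 0 = 1: r = r^2 * 12 mod 41 = 1^2 * 12 = 1*12 = 12
  bit 1 = 0: r = r^2 mod 41 = 12^2 = 21
  bit 2 = 0: r = r^2 mod 41 = 21^2 = 31
  bit 3 = 0: r = r^2 mod 41 = 31^2 = 18
  bit 4 = 1: r = r^2 * 12 mod 41 = 18^2 * 12 = 37*12 = 34
  -> A = 34
B = 12^9 mod 41  (bits of 9 = 1001)
  bit 0 = 1: r = r^2 * 12 mod 41 = 1^2 * 12 = 1*12 = 12
  bit 1 = 0: r = r^2 mod 41 = 12^2 = 21
  bit 2 = 0: r = r^2 mod 41 = 21^2 = 31
  bit 3 = 1: r = r^2 * 12 mod 41 = 31^2 * 12 = 18*12 = 11
  -> B = 11
s = B^a = 11^17 mod 41  (bits of 17 = 10001)
  bit 0 = 1: r = r^2 * 11 mod 41 = 1^2 * 11 = 1*11 = 11
  bit 1 = 0: r = r^2 mod 41 = 11^2 = 39
  bit 2 = 0: r = r^2 mod 41 = 39^2 = 4
  bit 3 = 0: r = r^2 mod 41 = 4^2 = 16
  bit 4 = 1: r = r^2 * 11 mod 41 = 16^2 * 11 = 10*11 = 28
  -> s = B^a = 28

Answer: 34 11 28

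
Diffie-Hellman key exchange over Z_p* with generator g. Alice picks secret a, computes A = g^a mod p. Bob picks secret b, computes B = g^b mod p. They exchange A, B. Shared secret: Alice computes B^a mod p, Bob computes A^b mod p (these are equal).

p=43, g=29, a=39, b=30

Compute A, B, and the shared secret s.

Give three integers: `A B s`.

Answer: 27 4 41

Derivation:
A = 29^39 mod 43  (bits of 39 = 100111)
  bit 0 = 1: r = r^2 * 29 mod 43 = 1^2 * 29 = 1*29 = 29
  bit 1 = 0: r = r^2 mod 43 = 29^2 = 24
  bit 2 = 0: r = r^2 mod 43 = 24^2 = 17
  bit 3 = 1: r = r^2 * 29 mod 43 = 17^2 * 29 = 31*29 = 39
  bit 4 = 1: r = r^2 * 29 mod 43 = 39^2 * 29 = 16*29 = 34
  bit 5 = 1: r = r^2 * 29 mod 43 = 34^2 * 29 = 38*29 = 27
  -> A = 27
B = 29^30 mod 43  (bits of 30 = 11110)
  bit 0 = 1: r = r^2 * 29 mod 43 = 1^2 * 29 = 1*29 = 29
  bit 1 = 1: r = r^2 * 29 mod 43 = 29^2 * 29 = 24*29 = 8
  bit 2 = 1: r = r^2 * 29 mod 43 = 8^2 * 29 = 21*29 = 7
  bit 3 = 1: r = r^2 * 29 mod 43 = 7^2 * 29 = 6*29 = 2
  bit 4 = 0: r = r^2 mod 43 = 2^2 = 4
  -> B = 4
s = B^a = 4^39 mod 43  (bits of 39 = 100111)
  bit 0 = 1: r = r^2 * 4 mod 43 = 1^2 * 4 = 1*4 = 4
  bit 1 = 0: r = r^2 mod 43 = 4^2 = 16
  bit 2 = 0: r = r^2 mod 43 = 16^2 = 41
  bit 3 = 1: r = r^2 * 4 mod 43 = 41^2 * 4 = 4*4 = 16
  bit 4 = 1: r = r^2 * 4 mod 43 = 16^2 * 4 = 41*4 = 35
  bit 5 = 1: r = r^2 * 4 mod 43 = 35^2 * 4 = 21*4 = 41
  -> s = B^a = 41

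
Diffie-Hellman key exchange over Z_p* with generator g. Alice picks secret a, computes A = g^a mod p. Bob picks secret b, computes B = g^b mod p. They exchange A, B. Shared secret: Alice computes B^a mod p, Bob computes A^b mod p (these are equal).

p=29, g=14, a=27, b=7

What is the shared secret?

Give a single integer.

Answer: 17

Derivation:
A = 14^27 mod 29  (bits of 27 = 11011)
  bit 0 = 1: r = r^2 * 14 mod 29 = 1^2 * 14 = 1*14 = 14
  bit 1 = 1: r = r^2 * 14 mod 29 = 14^2 * 14 = 22*14 = 18
  bit 2 = 0: r = r^2 mod 29 = 18^2 = 5
  bit 3 = 1: r = r^2 * 14 mod 29 = 5^2 * 14 = 25*14 = 2
  bit 4 = 1: r = r^2 * 14 mod 29 = 2^2 * 14 = 4*14 = 27
  -> A = 27
B = 14^7 mod 29  (bits of 7 = 111)
  bit 0 = 1: r = r^2 * 14 mod 29 = 1^2 * 14 = 1*14 = 14
  bit 1 = 1: r = r^2 * 14 mod 29 = 14^2 * 14 = 22*14 = 18
  bit 2 = 1: r = r^2 * 14 mod 29 = 18^2 * 14 = 5*14 = 12
  -> B = 12
s = B^a = 12^27 mod 29  (bits of 27 = 11011)
  bit 0 = 1: r = r^2 * 12 mod 29 = 1^2 * 12 = 1*12 = 12
  bit 1 = 1: r = r^2 * 12 mod 29 = 12^2 * 12 = 28*12 = 17
  bit 2 = 0: r = r^2 mod 29 = 17^2 = 28
  bit 3 = 1: r = r^2 * 12 mod 29 = 28^2 * 12 = 1*12 = 12
  bit 4 = 1: r = r^2 * 12 mod 29 = 12^2 * 12 = 28*12 = 17
  -> s = B^a = 17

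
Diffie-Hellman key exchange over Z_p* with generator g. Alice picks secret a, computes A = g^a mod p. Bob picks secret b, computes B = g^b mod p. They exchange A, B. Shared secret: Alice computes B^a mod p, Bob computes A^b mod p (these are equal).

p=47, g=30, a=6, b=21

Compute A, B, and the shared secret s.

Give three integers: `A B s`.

A = 30^6 mod 47  (bits of 6 = 110)
  bit 0 = 1: r = r^2 * 30 mod 47 = 1^2 * 30 = 1*30 = 30
  bit 1 = 1: r = r^2 * 30 mod 47 = 30^2 * 30 = 7*30 = 22
  bit 2 = 0: r = r^2 mod 47 = 22^2 = 14
  -> A = 14
B = 30^21 mod 47  (bits of 21 = 10101)
  bit 0 = 1: r = r^2 * 30 mod 47 = 1^2 * 30 = 1*30 = 30
  bit 1 = 0: r = r^2 mod 47 = 30^2 = 7
  bit 2 = 1: r = r^2 * 30 mod 47 = 7^2 * 30 = 2*30 = 13
  bit 3 = 0: r = r^2 mod 47 = 13^2 = 28
  bit 4 = 1: r = r^2 * 30 mod 47 = 28^2 * 30 = 32*30 = 20
  -> B = 20
s = B^a = 20^6 mod 47  (bits of 6 = 110)
  bit 0 = 1: r = r^2 * 20 mod 47 = 1^2 * 20 = 1*20 = 20
  bit 1 = 1: r = r^2 * 20 mod 47 = 20^2 * 20 = 24*20 = 10
  bit 2 = 0: r = r^2 mod 47 = 10^2 = 6
  -> s = B^a = 6

Answer: 14 20 6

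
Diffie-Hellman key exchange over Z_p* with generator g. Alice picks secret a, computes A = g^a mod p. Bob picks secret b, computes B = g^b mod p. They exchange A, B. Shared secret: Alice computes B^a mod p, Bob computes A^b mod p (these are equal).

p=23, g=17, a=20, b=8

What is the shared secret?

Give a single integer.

A = 17^20 mod 23  (bits of 20 = 10100)
  bit 0 = 1: r = r^2 * 17 mod 23 = 1^2 * 17 = 1*17 = 17
  bit 1 = 0: r = r^2 mod 23 = 17^2 = 13
  bit 2 = 1: r = r^2 * 17 mod 23 = 13^2 * 17 = 8*17 = 21
  bit 3 = 0: r = r^2 mod 23 = 21^2 = 4
  bit 4 = 0: r = r^2 mod 23 = 4^2 = 16
  -> A = 16
B = 17^8 mod 23  (bits of 8 = 1000)
  bit 0 = 1: r = r^2 * 17 mod 23 = 1^2 * 17 = 1*17 = 17
  bit 1 = 0: r = r^2 mod 23 = 17^2 = 13
  bit 2 = 0: r = r^2 mod 23 = 13^2 = 8
  bit 3 = 0: r = r^2 mod 23 = 8^2 = 18
  -> B = 18
s = B^a = 18^20 mod 23  (bits of 20 = 10100)
  bit 0 = 1: r = r^2 * 18 mod 23 = 1^2 * 18 = 1*18 = 18
  bit 1 = 0: r = r^2 mod 23 = 18^2 = 2
  bit 2 = 1: r = r^2 * 18 mod 23 = 2^2 * 18 = 4*18 = 3
  bit 3 = 0: r = r^2 mod 23 = 3^2 = 9
  bit 4 = 0: r = r^2 mod 23 = 9^2 = 12
  -> s = B^a = 12

Answer: 12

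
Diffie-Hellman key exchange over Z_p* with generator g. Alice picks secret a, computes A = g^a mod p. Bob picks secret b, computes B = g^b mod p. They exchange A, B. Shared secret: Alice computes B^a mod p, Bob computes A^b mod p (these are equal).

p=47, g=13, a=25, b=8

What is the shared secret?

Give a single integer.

A = 13^25 mod 47  (bits of 25 = 11001)
  bit 0 = 1: r = r^2 * 13 mod 47 = 1^2 * 13 = 1*13 = 13
  bit 1 = 1: r = r^2 * 13 mod 47 = 13^2 * 13 = 28*13 = 35
  bit 2 = 0: r = r^2 mod 47 = 35^2 = 3
  bit 3 = 0: r = r^2 mod 47 = 3^2 = 9
  bit 4 = 1: r = r^2 * 13 mod 47 = 9^2 * 13 = 34*13 = 19
  -> A = 19
B = 13^8 mod 47  (bits of 8 = 1000)
  bit 0 = 1: r = r^2 * 13 mod 47 = 1^2 * 13 = 1*13 = 13
  bit 1 = 0: r = r^2 mod 47 = 13^2 = 28
  bit 2 = 0: r = r^2 mod 47 = 28^2 = 32
  bit 3 = 0: r = r^2 mod 47 = 32^2 = 37
  -> B = 37
s = B^a = 37^25 mod 47  (bits of 25 = 11001)
  bit 0 = 1: r = r^2 * 37 mod 47 = 1^2 * 37 = 1*37 = 37
  bit 1 = 1: r = r^2 * 37 mod 47 = 37^2 * 37 = 6*37 = 34
  bit 2 = 0: r = r^2 mod 47 = 34^2 = 28
  bit 3 = 0: r = r^2 mod 47 = 28^2 = 32
  bit 4 = 1: r = r^2 * 37 mod 47 = 32^2 * 37 = 37*37 = 6
  -> s = B^a = 6

Answer: 6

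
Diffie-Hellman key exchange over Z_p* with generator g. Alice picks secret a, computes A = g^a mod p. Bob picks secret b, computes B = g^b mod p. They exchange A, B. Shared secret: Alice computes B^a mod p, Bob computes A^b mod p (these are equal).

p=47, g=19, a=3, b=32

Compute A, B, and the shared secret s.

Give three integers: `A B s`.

A = 19^3 mod 47  (bits of 3 = 11)
  bit 0 = 1: r = r^2 * 19 mod 47 = 1^2 * 19 = 1*19 = 19
  bit 1 = 1: r = r^2 * 19 mod 47 = 19^2 * 19 = 32*19 = 44
  -> A = 44
B = 19^32 mod 47  (bits of 32 = 100000)
  bit 0 = 1: r = r^2 * 19 mod 47 = 1^2 * 19 = 1*19 = 19
  bit 1 = 0: r = r^2 mod 47 = 19^2 = 32
  bit 2 = 0: r = r^2 mod 47 = 32^2 = 37
  bit 3 = 0: r = r^2 mod 47 = 37^2 = 6
  bit 4 = 0: r = r^2 mod 47 = 6^2 = 36
  bit 5 = 0: r = r^2 mod 47 = 36^2 = 27
  -> B = 27
s = B^a = 27^3 mod 47  (bits of 3 = 11)
  bit 0 = 1: r = r^2 * 27 mod 47 = 1^2 * 27 = 1*27 = 27
  bit 1 = 1: r = r^2 * 27 mod 47 = 27^2 * 27 = 24*27 = 37
  -> s = B^a = 37

Answer: 44 27 37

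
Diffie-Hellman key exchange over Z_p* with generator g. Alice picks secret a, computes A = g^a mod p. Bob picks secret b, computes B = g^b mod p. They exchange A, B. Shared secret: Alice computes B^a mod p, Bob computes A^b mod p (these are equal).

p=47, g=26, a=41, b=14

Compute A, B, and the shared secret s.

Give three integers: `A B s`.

Answer: 30 6 9

Derivation:
A = 26^41 mod 47  (bits of 41 = 101001)
  bit 0 = 1: r = r^2 * 26 mod 47 = 1^2 * 26 = 1*26 = 26
  bit 1 = 0: r = r^2 mod 47 = 26^2 = 18
  bit 2 = 1: r = r^2 * 26 mod 47 = 18^2 * 26 = 42*26 = 11
  bit 3 = 0: r = r^2 mod 47 = 11^2 = 27
  bit 4 = 0: r = r^2 mod 47 = 27^2 = 24
  bit 5 = 1: r = r^2 * 26 mod 47 = 24^2 * 26 = 12*26 = 30
  -> A = 30
B = 26^14 mod 47  (bits of 14 = 1110)
  bit 0 = 1: r = r^2 * 26 mod 47 = 1^2 * 26 = 1*26 = 26
  bit 1 = 1: r = r^2 * 26 mod 47 = 26^2 * 26 = 18*26 = 45
  bit 2 = 1: r = r^2 * 26 mod 47 = 45^2 * 26 = 4*26 = 10
  bit 3 = 0: r = r^2 mod 47 = 10^2 = 6
  -> B = 6
s = B^a = 6^41 mod 47  (bits of 41 = 101001)
  bit 0 = 1: r = r^2 * 6 mod 47 = 1^2 * 6 = 1*6 = 6
  bit 1 = 0: r = r^2 mod 47 = 6^2 = 36
  bit 2 = 1: r = r^2 * 6 mod 47 = 36^2 * 6 = 27*6 = 21
  bit 3 = 0: r = r^2 mod 47 = 21^2 = 18
  bit 4 = 0: r = r^2 mod 47 = 18^2 = 42
  bit 5 = 1: r = r^2 * 6 mod 47 = 42^2 * 6 = 25*6 = 9
  -> s = B^a = 9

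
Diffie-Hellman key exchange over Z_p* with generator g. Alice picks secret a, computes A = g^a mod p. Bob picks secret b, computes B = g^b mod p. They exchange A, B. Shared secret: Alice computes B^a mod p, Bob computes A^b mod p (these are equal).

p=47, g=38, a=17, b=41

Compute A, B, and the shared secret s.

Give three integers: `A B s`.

Answer: 43 11 33

Derivation:
A = 38^17 mod 47  (bits of 17 = 10001)
  bit 0 = 1: r = r^2 * 38 mod 47 = 1^2 * 38 = 1*38 = 38
  bit 1 = 0: r = r^2 mod 47 = 38^2 = 34
  bit 2 = 0: r = r^2 mod 47 = 34^2 = 28
  bit 3 = 0: r = r^2 mod 47 = 28^2 = 32
  bit 4 = 1: r = r^2 * 38 mod 47 = 32^2 * 38 = 37*38 = 43
  -> A = 43
B = 38^41 mod 47  (bits of 41 = 101001)
  bit 0 = 1: r = r^2 * 38 mod 47 = 1^2 * 38 = 1*38 = 38
  bit 1 = 0: r = r^2 mod 47 = 38^2 = 34
  bit 2 = 1: r = r^2 * 38 mod 47 = 34^2 * 38 = 28*38 = 30
  bit 3 = 0: r = r^2 mod 47 = 30^2 = 7
  bit 4 = 0: r = r^2 mod 47 = 7^2 = 2
  bit 5 = 1: r = r^2 * 38 mod 47 = 2^2 * 38 = 4*38 = 11
  -> B = 11
s = B^a = 11^17 mod 47  (bits of 17 = 10001)
  bit 0 = 1: r = r^2 * 11 mod 47 = 1^2 * 11 = 1*11 = 11
  bit 1 = 0: r = r^2 mod 47 = 11^2 = 27
  bit 2 = 0: r = r^2 mod 47 = 27^2 = 24
  bit 3 = 0: r = r^2 mod 47 = 24^2 = 12
  bit 4 = 1: r = r^2 * 11 mod 47 = 12^2 * 11 = 3*11 = 33
  -> s = B^a = 33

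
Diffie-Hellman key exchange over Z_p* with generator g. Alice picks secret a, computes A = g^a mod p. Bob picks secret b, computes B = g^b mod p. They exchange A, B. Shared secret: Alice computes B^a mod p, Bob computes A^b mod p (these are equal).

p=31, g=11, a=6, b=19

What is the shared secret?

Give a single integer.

A = 11^6 mod 31  (bits of 6 = 110)
  bit 0 = 1: r = r^2 * 11 mod 31 = 1^2 * 11 = 1*11 = 11
  bit 1 = 1: r = r^2 * 11 mod 31 = 11^2 * 11 = 28*11 = 29
  bit 2 = 0: r = r^2 mod 31 = 29^2 = 4
  -> A = 4
B = 11^19 mod 31  (bits of 19 = 10011)
  bit 0 = 1: r = r^2 * 11 mod 31 = 1^2 * 11 = 1*11 = 11
  bit 1 = 0: r = r^2 mod 31 = 11^2 = 28
  bit 2 = 0: r = r^2 mod 31 = 28^2 = 9
  bit 3 = 1: r = r^2 * 11 mod 31 = 9^2 * 11 = 19*11 = 23
  bit 4 = 1: r = r^2 * 11 mod 31 = 23^2 * 11 = 2*11 = 22
  -> B = 22
s = B^a = 22^6 mod 31  (bits of 6 = 110)
  bit 0 = 1: r = r^2 * 22 mod 31 = 1^2 * 22 = 1*22 = 22
  bit 1 = 1: r = r^2 * 22 mod 31 = 22^2 * 22 = 19*22 = 15
  bit 2 = 0: r = r^2 mod 31 = 15^2 = 8
  -> s = B^a = 8

Answer: 8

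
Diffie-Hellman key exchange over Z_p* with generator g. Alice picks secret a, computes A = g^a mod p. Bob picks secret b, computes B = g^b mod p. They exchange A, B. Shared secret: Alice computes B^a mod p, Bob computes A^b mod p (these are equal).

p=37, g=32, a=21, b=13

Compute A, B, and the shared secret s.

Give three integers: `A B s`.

A = 32^21 mod 37  (bits of 21 = 10101)
  bit 0 = 1: r = r^2 * 32 mod 37 = 1^2 * 32 = 1*32 = 32
  bit 1 = 0: r = r^2 mod 37 = 32^2 = 25
  bit 2 = 1: r = r^2 * 32 mod 37 = 25^2 * 32 = 33*32 = 20
  bit 3 = 0: r = r^2 mod 37 = 20^2 = 30
  bit 4 = 1: r = r^2 * 32 mod 37 = 30^2 * 32 = 12*32 = 14
  -> A = 14
B = 32^13 mod 37  (bits of 13 = 1101)
  bit 0 = 1: r = r^2 * 32 mod 37 = 1^2 * 32 = 1*32 = 32
  bit 1 = 1: r = r^2 * 32 mod 37 = 32^2 * 32 = 25*32 = 23
  bit 2 = 0: r = r^2 mod 37 = 23^2 = 11
  bit 3 = 1: r = r^2 * 32 mod 37 = 11^2 * 32 = 10*32 = 24
  -> B = 24
s = B^a = 24^21 mod 37  (bits of 21 = 10101)
  bit 0 = 1: r = r^2 * 24 mod 37 = 1^2 * 24 = 1*24 = 24
  bit 1 = 0: r = r^2 mod 37 = 24^2 = 21
  bit 2 = 1: r = r^2 * 24 mod 37 = 21^2 * 24 = 34*24 = 2
  bit 3 = 0: r = r^2 mod 37 = 2^2 = 4
  bit 4 = 1: r = r^2 * 24 mod 37 = 4^2 * 24 = 16*24 = 14
  -> s = B^a = 14

Answer: 14 24 14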